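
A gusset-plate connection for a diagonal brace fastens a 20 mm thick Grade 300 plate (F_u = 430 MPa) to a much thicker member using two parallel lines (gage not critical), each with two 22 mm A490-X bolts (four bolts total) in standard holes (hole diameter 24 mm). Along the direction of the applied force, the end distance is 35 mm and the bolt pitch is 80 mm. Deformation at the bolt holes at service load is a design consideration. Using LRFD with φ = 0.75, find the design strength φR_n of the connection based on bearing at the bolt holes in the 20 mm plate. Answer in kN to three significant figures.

1040 kN

Per bolt r_n = 1.2 l_c t F_u ≤ 2.4 d t F_u; upper limit = 2.4 × 22 × 20 × 430 / 1000 = 454.1 kN.
Edge bolt: l_c = 35 − 24/2 = 23 mm → 1.2 × 23 × 20 × 430 / 1000 = 237.4 → r_n = 237.4 kN.
Interior bolts: l_c = 80 − 24 = 56 mm → 1.2 × 56 × 20 × 430 / 1000 = 577.9 → r_n = 454.1 kN.
R_n = 2 × 237.4 + 2 × 454.1 = 1383 kN.
Design strength φR_n = 0.75 × 1383 = 1040 kN.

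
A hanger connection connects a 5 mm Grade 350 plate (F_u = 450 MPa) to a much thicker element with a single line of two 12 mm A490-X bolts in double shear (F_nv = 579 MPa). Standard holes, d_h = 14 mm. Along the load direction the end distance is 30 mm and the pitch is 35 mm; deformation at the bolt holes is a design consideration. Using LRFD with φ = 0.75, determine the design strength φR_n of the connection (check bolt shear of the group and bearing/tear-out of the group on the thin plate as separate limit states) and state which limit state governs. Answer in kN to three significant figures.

Bolt shear: A_b = π·12²/4 = 113.1 mm²; R_n = 579 × 113.1 × 2 × 2 / 1000 = 261.9 kN → 0.75 × 261.9 = 196 kN.
Bearing (1.2 l_c t F_u ≤ 2.4 d t F_u): upper limit = 2.4·12·5·450 / 1000 = 64.8 kN.
  Edge l_c = 30 − 14/2 = 23 → r_n = 62.1 kN; interior l_c = 35 − 14 = 21 → r_n = 56.7 kN.
  R_n,bearing = 1·62.1 + 1·56.7 = 118.8 kN → 0.75 × 118.8 = 89.1 kN.
Bearing governs: 89.1 kN.

89.1 kN (bearing governs)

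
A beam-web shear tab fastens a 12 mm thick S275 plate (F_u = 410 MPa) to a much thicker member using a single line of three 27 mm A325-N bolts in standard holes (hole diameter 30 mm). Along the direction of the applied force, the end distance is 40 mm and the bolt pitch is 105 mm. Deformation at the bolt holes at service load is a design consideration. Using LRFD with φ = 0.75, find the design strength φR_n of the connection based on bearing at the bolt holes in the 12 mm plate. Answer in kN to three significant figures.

589 kN

Per bolt r_n = 1.2 l_c t F_u ≤ 2.4 d t F_u; upper limit = 2.4 × 27 × 12 × 410 / 1000 = 318.8 kN.
Edge bolt: l_c = 40 − 30/2 = 25 mm → 1.2 × 25 × 12 × 410 / 1000 = 147.6 → r_n = 147.6 kN.
Interior bolts: l_c = 105 − 30 = 75 mm → 1.2 × 75 × 12 × 410 / 1000 = 442.8 → r_n = 318.8 kN.
R_n = 1 × 147.6 + 2 × 318.8 = 785.2 kN.
Design strength φR_n = 0.75 × 785.2 = 589 kN.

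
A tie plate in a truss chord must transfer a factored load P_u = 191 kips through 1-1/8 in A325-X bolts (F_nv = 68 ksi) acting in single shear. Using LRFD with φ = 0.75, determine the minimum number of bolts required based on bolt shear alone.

A_b = π·1.125²/4 = 0.994 in².
Per-bolt design strength φR_n = 0.75 × 68 × 0.994 × 1 = 50.69 kips.
n ≥ 191 / 50.69 = 3.768 → use 4 bolts.

4 bolts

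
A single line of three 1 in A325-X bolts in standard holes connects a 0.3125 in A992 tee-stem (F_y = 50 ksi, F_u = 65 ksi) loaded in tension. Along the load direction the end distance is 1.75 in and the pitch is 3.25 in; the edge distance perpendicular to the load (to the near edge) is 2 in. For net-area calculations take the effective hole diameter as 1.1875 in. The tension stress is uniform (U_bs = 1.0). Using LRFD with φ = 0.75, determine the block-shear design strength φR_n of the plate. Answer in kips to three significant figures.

69.7 kips

Shear plane L_v = 1.75 + 2·3.25 = 8.25 in; A_gv = 8.25 × 0.3125 = 2.578 in².
A_nv = (8.25 − 2.5·1.1875) × 0.3125 = 1.65 in².
A_nt = (2 − 0.5·1.1875) × 0.3125 = 0.4395 in².
0.6 F_u A_nv = 64.37 kips; 0.6 F_y A_gv = 77.34 kips → shear rupture governs the shear term.
R_n = 64.37 + 1.0 × 65 × 0.4395 = 92.93 kips.
Design strength φR_n = 0.75 × 92.93 = 69.7 kips.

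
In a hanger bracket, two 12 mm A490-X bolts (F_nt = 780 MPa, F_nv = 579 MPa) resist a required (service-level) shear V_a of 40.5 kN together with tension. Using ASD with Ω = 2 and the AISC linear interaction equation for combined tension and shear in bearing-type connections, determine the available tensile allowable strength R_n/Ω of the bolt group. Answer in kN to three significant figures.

A_b = π·12²/4 = 113.1 mm²; f_rv = 40.5 × 1000 / (2 × 113.1) = 179 MPa.
F'_nt = 1.3 F_nt − (Ω F_nt / F_nv) f_rv = 1.3·780 − (2·780/579)·179 = 531.6 MPa, capped at F_nt → F'_nt = 531.6 MPa.
R_n = F'_nt · A_b · n = 531.6 × 113.1 × 2 / 1000 = 120.2 kN.
Allowable strength R_n/Ω = 120.2 / 2 = 60.1 kN.

60.1 kN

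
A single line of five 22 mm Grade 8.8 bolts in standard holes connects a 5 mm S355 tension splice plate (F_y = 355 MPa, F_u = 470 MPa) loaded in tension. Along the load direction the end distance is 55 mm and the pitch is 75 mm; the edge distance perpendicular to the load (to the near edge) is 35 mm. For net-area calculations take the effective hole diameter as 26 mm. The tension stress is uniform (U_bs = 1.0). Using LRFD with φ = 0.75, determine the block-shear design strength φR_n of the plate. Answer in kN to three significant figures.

290 kN

Shear plane L_v = 55 + 4·75 = 355 mm; A_gv = 355 × 5 = 1775 mm².
A_nv = (355 − 4.5·26) × 5 = 1190 mm².
A_nt = (35 − 0.5·26) × 5 = 110 mm².
0.6 F_u A_nv = 335.6 kN; 0.6 F_y A_gv = 378.1 kN → shear rupture governs the shear term.
R_n = 335.6 + 1.0 × 470 × 110 / 1000 = 387.3 kN.
Design strength φR_n = 0.75 × 387.3 = 290 kN.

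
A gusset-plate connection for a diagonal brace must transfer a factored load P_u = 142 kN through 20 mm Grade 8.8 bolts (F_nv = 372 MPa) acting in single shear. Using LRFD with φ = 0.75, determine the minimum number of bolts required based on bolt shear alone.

A_b = π·20²/4 = 314.2 mm².
Per-bolt design strength φR_n = 0.75 × 372 × 314.2 × 1 / 1000 = 87.65 kN.
n ≥ 142 / 87.65 = 1.62 → use 2 bolts.

2 bolts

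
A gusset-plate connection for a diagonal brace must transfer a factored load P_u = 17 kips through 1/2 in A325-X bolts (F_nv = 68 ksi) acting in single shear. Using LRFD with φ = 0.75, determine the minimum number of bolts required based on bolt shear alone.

A_b = π·0.5²/4 = 0.1963 in².
Per-bolt design strength φR_n = 0.75 × 68 × 0.1963 × 1 = 10.01 kips.
n ≥ 17 / 10.01 = 1.698 → use 2 bolts.

2 bolts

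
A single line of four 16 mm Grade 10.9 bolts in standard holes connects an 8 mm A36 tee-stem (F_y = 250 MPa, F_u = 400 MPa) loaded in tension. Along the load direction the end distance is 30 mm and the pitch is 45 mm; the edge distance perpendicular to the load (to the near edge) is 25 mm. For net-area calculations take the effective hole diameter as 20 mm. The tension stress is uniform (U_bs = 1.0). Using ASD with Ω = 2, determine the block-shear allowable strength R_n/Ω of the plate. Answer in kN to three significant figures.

115 kN

Shear plane L_v = 30 + 3·45 = 165 mm; A_gv = 165 × 8 = 1320 mm².
A_nv = (165 − 3.5·20) × 8 = 760 mm².
A_nt = (25 − 0.5·20) × 8 = 120 mm².
0.6 F_u A_nv = 182.4 kN; 0.6 F_y A_gv = 198 kN → shear rupture governs the shear term.
R_n = 182.4 + 1.0 × 400 × 120 / 1000 = 230.4 kN.
Allowable strength R_n/Ω = 230.4 / 2 = 115 kN.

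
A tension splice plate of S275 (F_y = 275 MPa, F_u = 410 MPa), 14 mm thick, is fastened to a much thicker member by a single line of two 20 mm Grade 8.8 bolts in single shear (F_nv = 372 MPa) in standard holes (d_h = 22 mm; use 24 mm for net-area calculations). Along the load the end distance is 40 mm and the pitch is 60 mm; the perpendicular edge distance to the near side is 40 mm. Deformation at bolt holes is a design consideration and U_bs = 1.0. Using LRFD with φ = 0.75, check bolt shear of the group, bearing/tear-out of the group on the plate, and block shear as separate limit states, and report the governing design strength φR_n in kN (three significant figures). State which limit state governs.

Bolt shear: A_b = π·20²/4 = 314.2 mm²; R_n = 372 × 314.2 × 2 × 1 / 1000 = 233.7 kN → 0.75 × 233.7 = 175 kN.
Bearing: edge l_c = 29, r_n = 199.8 kN; interior l_c = 38, r_n = 261.7 kN; R_n = 199.8 + 1·261.7 = 461.5 kN → 346 kN.
Block shear: A_gv = 1400, A_nv = 896, A_nt = 392 mm²; R_n = min(0.6F_uA_nv, 0.6F_yA_gv) + U_bs·F_u·A_nt = 381.1 kN → 286 kN.
Bolt shear governs: 175 kN.

175 kN (bolt shear governs)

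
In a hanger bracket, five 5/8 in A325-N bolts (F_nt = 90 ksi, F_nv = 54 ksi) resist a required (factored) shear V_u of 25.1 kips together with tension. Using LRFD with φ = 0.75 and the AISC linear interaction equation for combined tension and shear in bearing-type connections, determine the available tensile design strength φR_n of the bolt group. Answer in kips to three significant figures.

A_b = π·0.625²/4 = 0.3068 in²; f_rv = 25.1 / (5 × 0.3068) = 16.36 ksi.
F'_nt = 1.3 F_nt − (F_nt / φF_nv) f_rv = 1.3·90 − (90/(0.75·54))·16.36 = 80.64 ksi, capped at F_nt → F'_nt = 80.64 ksi.
R_n = F'_nt · A_b · n = 80.64 × 0.3068 × 5 = 123.7 kips.
Design strength φR_n = 0.75 × 123.7 = 92.8 kips.

92.8 kips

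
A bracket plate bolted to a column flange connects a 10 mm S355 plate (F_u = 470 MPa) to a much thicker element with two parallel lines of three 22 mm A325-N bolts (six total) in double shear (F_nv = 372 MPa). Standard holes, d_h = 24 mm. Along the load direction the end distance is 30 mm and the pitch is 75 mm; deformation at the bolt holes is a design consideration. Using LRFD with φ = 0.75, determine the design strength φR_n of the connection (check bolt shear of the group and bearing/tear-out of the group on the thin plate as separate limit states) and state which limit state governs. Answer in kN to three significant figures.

897 kN (bearing governs)

Bolt shear: A_b = π·22²/4 = 380.1 mm²; R_n = 372 × 380.1 × 6 × 2 / 1000 = 1697 kN → 0.75 × 1697 = 1270 kN.
Bearing (1.2 l_c t F_u ≤ 2.4 d t F_u): upper limit = 2.4·22·10·470 / 1000 = 248.2 kN.
  Edge l_c = 30 − 24/2 = 18 → r_n = 101.5 kN; interior l_c = 75 − 24 = 51 → r_n = 248.2 kN.
  R_n,bearing = 2·101.5 + 4·248.2 = 1196 kN → 0.75 × 1196 = 897 kN.
Bearing governs: 897 kN.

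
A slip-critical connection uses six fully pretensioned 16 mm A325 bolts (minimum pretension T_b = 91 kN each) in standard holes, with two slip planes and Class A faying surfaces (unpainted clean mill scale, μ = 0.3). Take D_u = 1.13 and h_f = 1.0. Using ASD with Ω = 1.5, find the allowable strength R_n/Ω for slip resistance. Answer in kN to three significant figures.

247 kN

R_n = μ · D_u · h_f · T_b · n_s · n_b = 0.3 × 1.13 × 1.0 × 91 × 2 × 6 = 370.2 kN.
Allowable strength R_n/Ω = 370.2 / 1.5 = 247 kN.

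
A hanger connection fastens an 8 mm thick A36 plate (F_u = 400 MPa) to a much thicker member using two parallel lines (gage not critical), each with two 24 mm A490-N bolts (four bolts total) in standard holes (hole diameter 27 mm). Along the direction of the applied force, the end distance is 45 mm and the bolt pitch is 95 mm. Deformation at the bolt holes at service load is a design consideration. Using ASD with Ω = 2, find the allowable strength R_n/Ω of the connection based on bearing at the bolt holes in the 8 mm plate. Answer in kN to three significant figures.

305 kN

Per bolt r_n = 1.2 l_c t F_u ≤ 2.4 d t F_u; upper limit = 2.4 × 24 × 8 × 400 / 1000 = 184.3 kN.
Edge bolt: l_c = 45 − 27/2 = 31.5 mm → 1.2 × 31.5 × 8 × 400 / 1000 = 121 → r_n = 121 kN.
Interior bolts: l_c = 95 − 27 = 68 mm → 1.2 × 68 × 8 × 400 / 1000 = 261.1 → r_n = 184.3 kN.
R_n = 2 × 121 + 2 × 184.3 = 610.6 kN.
Allowable strength R_n/Ω = 610.6 / 2 = 305 kN.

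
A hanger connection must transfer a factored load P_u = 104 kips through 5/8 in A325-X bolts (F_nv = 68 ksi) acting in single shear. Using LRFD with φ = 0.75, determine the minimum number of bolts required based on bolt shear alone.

7 bolts

A_b = π·0.625²/4 = 0.3068 in².
Per-bolt design strength φR_n = 0.75 × 68 × 0.3068 × 1 = 15.65 kips.
n ≥ 104 / 15.65 = 6.647 → use 7 bolts.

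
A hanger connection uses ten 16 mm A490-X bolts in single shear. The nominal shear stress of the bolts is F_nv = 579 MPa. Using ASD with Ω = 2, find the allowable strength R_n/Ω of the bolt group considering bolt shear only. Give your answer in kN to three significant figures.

582 kN

A_b = π × 16² / 4 = 201.1 mm².
R_n = F_nv · A_b · n · n_s = 579 × 201.1 × 10 × 1 / 1000 = 1164 kN.
Allowable strength R_n/Ω = 1164 / 2 = 582 kN.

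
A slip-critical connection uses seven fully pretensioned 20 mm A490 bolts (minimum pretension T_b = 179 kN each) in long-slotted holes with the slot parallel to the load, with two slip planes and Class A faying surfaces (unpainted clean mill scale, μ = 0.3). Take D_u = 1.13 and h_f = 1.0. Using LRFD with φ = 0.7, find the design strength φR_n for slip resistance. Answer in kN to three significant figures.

595 kN

R_n = μ · D_u · h_f · T_b · n_s · n_b = 0.3 × 1.13 × 1.0 × 179 × 2 × 7 = 849.5 kN.
Design strength φR_n = 0.7 × 849.5 = 595 kN.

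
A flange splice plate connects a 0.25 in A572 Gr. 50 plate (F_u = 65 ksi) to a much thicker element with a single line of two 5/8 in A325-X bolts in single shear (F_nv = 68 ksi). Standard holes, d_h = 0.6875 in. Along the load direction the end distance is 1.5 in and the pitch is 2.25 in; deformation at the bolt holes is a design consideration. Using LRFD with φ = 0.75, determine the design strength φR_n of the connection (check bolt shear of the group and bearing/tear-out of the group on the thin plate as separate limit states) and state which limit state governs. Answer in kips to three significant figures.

Bolt shear: A_b = π·0.625²/4 = 0.3068 in²; R_n = 68 × 0.3068 × 2 × 1 = 41.72 kips → 0.75 × 41.72 = 31.3 kips.
Bearing (1.2 l_c t F_u ≤ 2.4 d t F_u): upper limit = 2.4·0.625·0.25·65 = 24.38 kips.
  Edge l_c = 1.5 − 0.6875/2 = 1.156 → r_n = 22.55 kips; interior l_c = 2.25 − 0.6875 = 1.562 → r_n = 24.38 kips.
  R_n,bearing = 1·22.55 + 1·24.38 = 46.92 kips → 0.75 × 46.92 = 35.2 kips.
Bolt shear governs: 31.3 kips.

31.3 kips (bolt shear governs)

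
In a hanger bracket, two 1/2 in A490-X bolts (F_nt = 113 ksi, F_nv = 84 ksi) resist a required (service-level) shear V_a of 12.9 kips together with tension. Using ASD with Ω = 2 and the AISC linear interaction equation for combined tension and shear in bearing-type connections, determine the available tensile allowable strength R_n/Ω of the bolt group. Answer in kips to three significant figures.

A_b = π·0.5²/4 = 0.1963 in²; f_rv = 12.9 / (2 × 0.1963) = 32.85 ksi.
F'_nt = 1.3 F_nt − (Ω F_nt / F_nv) f_rv = 1.3·113 − (2·113/84)·32.85 = 58.52 ksi, capped at F_nt → F'_nt = 58.52 ksi.
R_n = F'_nt · A_b · n = 58.52 × 0.1963 × 2 = 22.98 kips.
Allowable strength R_n/Ω = 22.98 / 2 = 11.5 kips.

11.5 kips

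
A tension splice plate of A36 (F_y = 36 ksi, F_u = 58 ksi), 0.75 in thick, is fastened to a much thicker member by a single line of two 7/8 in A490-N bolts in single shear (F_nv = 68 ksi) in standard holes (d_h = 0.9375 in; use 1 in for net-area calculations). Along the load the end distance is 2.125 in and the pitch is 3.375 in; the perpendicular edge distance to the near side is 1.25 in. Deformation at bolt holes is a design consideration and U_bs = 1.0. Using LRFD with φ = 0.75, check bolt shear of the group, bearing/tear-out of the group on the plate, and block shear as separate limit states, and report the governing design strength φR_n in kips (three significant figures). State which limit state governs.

61.3 kips (bolt shear governs)

Bolt shear: A_b = π·0.875²/4 = 0.6013 in²; R_n = 68 × 0.6013 × 2 × 1 = 81.78 kips → 0.75 × 81.78 = 61.3 kips.
Bearing: edge l_c = 1.656, r_n = 86.46 kips; interior l_c = 2.438, r_n = 91.35 kips; R_n = 86.46 + 1·91.35 = 177.8 kips → 133 kips.
Block shear: A_gv = 4.125, A_nv = 3, A_nt = 0.5625 in²; R_n = min(0.6F_uA_nv, 0.6F_yA_gv) + U_bs·F_u·A_nt = 121.7 kips → 91.3 kips.
Bolt shear governs: 61.3 kips.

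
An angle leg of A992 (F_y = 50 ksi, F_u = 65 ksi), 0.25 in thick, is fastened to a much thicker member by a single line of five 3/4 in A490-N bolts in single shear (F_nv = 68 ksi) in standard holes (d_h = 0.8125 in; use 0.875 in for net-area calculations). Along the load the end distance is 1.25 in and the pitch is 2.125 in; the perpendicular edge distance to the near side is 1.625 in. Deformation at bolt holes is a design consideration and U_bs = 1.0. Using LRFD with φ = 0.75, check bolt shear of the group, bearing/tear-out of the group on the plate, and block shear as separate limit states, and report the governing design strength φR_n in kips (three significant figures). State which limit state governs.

57 kips (block shear governs)

Bolt shear: A_b = π·0.75²/4 = 0.4418 in²; R_n = 68 × 0.4418 × 5 × 1 = 150.2 kips → 0.75 × 150.2 = 113 kips.
Bearing: edge l_c = 0.8438, r_n = 16.45 kips; interior l_c = 1.312, r_n = 25.59 kips; R_n = 16.45 + 4·25.59 = 118.8 kips → 89.1 kips.
Block shear: A_gv = 2.438, A_nv = 1.453, A_nt = 0.2969 in²; R_n = min(0.6F_uA_nv, 0.6F_yA_gv) + U_bs·F_u·A_nt = 75.97 kips → 57 kips.
Block shear governs: 57 kips.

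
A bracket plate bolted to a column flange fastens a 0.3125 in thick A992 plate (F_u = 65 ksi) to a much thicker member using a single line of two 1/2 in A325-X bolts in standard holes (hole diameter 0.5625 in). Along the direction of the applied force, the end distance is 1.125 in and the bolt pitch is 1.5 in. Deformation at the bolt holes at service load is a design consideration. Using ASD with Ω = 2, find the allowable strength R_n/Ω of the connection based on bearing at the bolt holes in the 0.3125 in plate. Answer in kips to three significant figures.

21.7 kips

Per bolt r_n = 1.2 l_c t F_u ≤ 2.4 d t F_u; upper limit = 2.4 × 0.5 × 0.3125 × 65 = 24.38 kips.
Edge bolt: l_c = 1.125 − 0.5625/2 = 0.8438 in → 1.2 × 0.8438 × 0.3125 × 65 = 20.57 → r_n = 20.57 kips.
Interior bolts: l_c = 1.5 − 0.5625 = 0.9375 in → 1.2 × 0.9375 × 0.3125 × 65 = 22.85 → r_n = 22.85 kips.
R_n = 1 × 20.57 + 1 × 22.85 = 43.42 kips.
Allowable strength R_n/Ω = 43.42 / 2 = 21.7 kips.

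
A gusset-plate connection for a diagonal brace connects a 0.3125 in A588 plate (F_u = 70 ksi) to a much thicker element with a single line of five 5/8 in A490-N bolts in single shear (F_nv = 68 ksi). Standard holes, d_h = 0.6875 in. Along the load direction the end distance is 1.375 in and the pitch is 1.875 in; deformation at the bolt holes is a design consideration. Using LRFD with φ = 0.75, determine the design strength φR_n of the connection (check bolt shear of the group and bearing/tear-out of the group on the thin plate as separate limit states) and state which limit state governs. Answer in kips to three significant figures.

78.2 kips (bolt shear governs)

Bolt shear: A_b = π·0.625²/4 = 0.3068 in²; R_n = 68 × 0.3068 × 5 × 1 = 104.3 kips → 0.75 × 104.3 = 78.2 kips.
Bearing (1.2 l_c t F_u ≤ 2.4 d t F_u): upper limit = 2.4·0.625·0.3125·70 = 32.81 kips.
  Edge l_c = 1.375 − 0.6875/2 = 1.031 → r_n = 27.07 kips; interior l_c = 1.875 − 0.6875 = 1.188 → r_n = 31.17 kips.
  R_n,bearing = 1·27.07 + 4·31.17 = 151.8 kips → 0.75 × 151.8 = 114 kips.
Bolt shear governs: 78.2 kips.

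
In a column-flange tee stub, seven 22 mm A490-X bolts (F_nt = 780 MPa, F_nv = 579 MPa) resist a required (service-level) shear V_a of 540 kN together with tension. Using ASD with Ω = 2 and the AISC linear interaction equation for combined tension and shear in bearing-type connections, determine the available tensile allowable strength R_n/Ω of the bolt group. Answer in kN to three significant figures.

A_b = π·22²/4 = 380.1 mm²; f_rv = 540 × 1000 / (7 × 380.1) = 202.9 MPa.
F'_nt = 1.3 F_nt − (Ω F_nt / F_nv) f_rv = 1.3·780 − (2·780/579)·202.9 = 467.2 MPa, capped at F_nt → F'_nt = 467.2 MPa.
R_n = F'_nt · A_b · n = 467.2 × 380.1 × 7 / 1000 = 1243 kN.
Allowable strength R_n/Ω = 1243 / 2 = 622 kN.

622 kN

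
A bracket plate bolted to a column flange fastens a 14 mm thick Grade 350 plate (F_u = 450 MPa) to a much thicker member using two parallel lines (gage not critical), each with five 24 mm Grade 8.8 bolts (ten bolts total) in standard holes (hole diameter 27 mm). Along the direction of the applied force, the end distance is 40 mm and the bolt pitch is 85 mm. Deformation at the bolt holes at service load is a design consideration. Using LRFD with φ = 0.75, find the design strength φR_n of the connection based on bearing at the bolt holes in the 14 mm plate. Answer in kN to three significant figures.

Per bolt r_n = 1.2 l_c t F_u ≤ 2.4 d t F_u; upper limit = 2.4 × 24 × 14 × 450 / 1000 = 362.9 kN.
Edge bolt: l_c = 40 − 27/2 = 26.5 mm → 1.2 × 26.5 × 14 × 450 / 1000 = 200.3 → r_n = 200.3 kN.
Interior bolts: l_c = 85 − 27 = 58 mm → 1.2 × 58 × 14 × 450 / 1000 = 438.5 → r_n = 362.9 kN.
R_n = 2 × 200.3 + 8 × 362.9 = 3304 kN.
Design strength φR_n = 0.75 × 3304 = 2480 kN.

2480 kN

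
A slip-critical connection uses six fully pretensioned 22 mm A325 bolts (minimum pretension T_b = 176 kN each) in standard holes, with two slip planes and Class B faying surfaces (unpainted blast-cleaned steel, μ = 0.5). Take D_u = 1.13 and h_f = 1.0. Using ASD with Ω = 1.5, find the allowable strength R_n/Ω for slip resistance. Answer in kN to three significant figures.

R_n = μ · D_u · h_f · T_b · n_s · n_b = 0.5 × 1.13 × 1.0 × 176 × 2 × 6 = 1193 kN.
Allowable strength R_n/Ω = 1193 / 1.5 = 796 kN.

796 kN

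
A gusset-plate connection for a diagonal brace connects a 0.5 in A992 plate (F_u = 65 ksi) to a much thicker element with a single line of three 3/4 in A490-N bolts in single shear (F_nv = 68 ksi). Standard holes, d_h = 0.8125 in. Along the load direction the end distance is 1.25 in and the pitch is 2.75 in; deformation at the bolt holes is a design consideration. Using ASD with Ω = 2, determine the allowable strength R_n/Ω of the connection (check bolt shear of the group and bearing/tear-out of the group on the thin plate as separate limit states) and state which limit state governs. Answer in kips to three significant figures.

Bolt shear: A_b = π·0.75²/4 = 0.4418 in²; R_n = 68 × 0.4418 × 3 × 1 = 90.12 kips → 90.12 / 2 = 45.1 kips.
Bearing (1.2 l_c t F_u ≤ 2.4 d t F_u): upper limit = 2.4·0.75·0.5·65 = 58.5 kips.
  Edge l_c = 1.25 − 0.8125/2 = 0.8438 → r_n = 32.91 kips; interior l_c = 2.75 − 0.8125 = 1.938 → r_n = 58.5 kips.
  R_n,bearing = 1·32.91 + 2·58.5 = 149.9 kips → 149.9 / 2 = 75 kips.
Bolt shear governs: 45.1 kips.

45.1 kips (bolt shear governs)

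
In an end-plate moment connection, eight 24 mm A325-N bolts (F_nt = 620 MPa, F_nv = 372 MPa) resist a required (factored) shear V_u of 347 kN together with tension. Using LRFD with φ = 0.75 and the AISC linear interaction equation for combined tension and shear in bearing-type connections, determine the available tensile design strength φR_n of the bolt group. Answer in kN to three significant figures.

A_b = π·24²/4 = 452.4 mm²; f_rv = 347 × 1000 / (8 × 452.4) = 95.88 MPa.
F'_nt = 1.3 F_nt − (F_nt / φF_nv) f_rv = 1.3·620 − (620/(0.75·372))·95.88 = 592.9 MPa, capped at F_nt → F'_nt = 592.9 MPa.
R_n = F'_nt · A_b · n = 592.9 × 452.4 × 8 / 1000 = 2146 kN.
Design strength φR_n = 0.75 × 2146 = 1610 kN.

1610 kN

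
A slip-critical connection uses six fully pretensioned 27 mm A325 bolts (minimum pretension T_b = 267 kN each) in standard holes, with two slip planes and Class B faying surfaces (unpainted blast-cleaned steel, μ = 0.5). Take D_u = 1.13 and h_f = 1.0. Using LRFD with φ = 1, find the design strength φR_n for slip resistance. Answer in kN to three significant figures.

R_n = μ · D_u · h_f · T_b · n_s · n_b = 0.5 × 1.13 × 1.0 × 267 × 2 × 6 = 1810 kN.
Design strength φR_n = 1 × 1810 = 1810 kN.

1810 kN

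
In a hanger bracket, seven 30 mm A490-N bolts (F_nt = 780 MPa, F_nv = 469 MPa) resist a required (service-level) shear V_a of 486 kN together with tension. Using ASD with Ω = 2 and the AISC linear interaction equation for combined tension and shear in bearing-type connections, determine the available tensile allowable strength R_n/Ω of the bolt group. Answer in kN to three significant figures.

A_b = π·30²/4 = 706.9 mm²; f_rv = 486 × 1000 / (7 × 706.9) = 98.22 MPa.
F'_nt = 1.3 F_nt − (Ω F_nt / F_nv) f_rv = 1.3·780 − (2·780/469)·98.22 = 687.3 MPa, capped at F_nt → F'_nt = 687.3 MPa.
R_n = F'_nt · A_b · n = 687.3 × 706.9 × 7 / 1000 = 3401 kN.
Allowable strength R_n/Ω = 3401 / 2 = 1700 kN.

1700 kN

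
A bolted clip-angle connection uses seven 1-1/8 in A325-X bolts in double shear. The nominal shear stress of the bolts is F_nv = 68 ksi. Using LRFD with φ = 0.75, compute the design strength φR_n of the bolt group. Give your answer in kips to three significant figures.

A_b = π × 1.125² / 4 = 0.994 in².
R_n = F_nv · A_b · n · n_s = 68 × 0.994 × 7 × 2 = 946.3 kips.
Design strength φR_n = 0.75 × 946.3 = 710 kips.

710 kips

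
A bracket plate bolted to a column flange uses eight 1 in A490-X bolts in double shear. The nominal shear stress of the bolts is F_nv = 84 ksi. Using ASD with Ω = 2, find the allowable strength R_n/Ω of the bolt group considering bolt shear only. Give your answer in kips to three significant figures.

528 kips

A_b = π × 1² / 4 = 0.7854 in².
R_n = F_nv · A_b · n · n_s = 84 × 0.7854 × 8 × 2 = 1056 kips.
Allowable strength R_n/Ω = 1056 / 2 = 528 kips.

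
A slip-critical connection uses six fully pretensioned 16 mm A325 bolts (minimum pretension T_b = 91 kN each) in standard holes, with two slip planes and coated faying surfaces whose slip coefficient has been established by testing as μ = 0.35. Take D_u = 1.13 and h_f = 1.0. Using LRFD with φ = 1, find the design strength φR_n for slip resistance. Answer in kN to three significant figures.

R_n = μ · D_u · h_f · T_b · n_s · n_b = 0.35 × 1.13 × 1.0 × 91 × 2 × 6 = 431.9 kN.
Design strength φR_n = 1 × 431.9 = 432 kN.

432 kN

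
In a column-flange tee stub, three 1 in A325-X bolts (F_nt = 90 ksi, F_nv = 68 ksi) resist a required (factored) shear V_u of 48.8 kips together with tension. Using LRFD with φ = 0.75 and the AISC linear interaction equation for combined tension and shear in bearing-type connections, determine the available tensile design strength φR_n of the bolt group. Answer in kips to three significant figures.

A_b = π·1²/4 = 0.7854 in²; f_rv = 48.8 / (3 × 0.7854) = 20.71 ksi.
F'_nt = 1.3 F_nt − (F_nt / φF_nv) f_rv = 1.3·90 − (90/(0.75·68))·20.71 = 80.45 ksi, capped at F_nt → F'_nt = 80.45 ksi.
R_n = F'_nt · A_b · n = 80.45 × 0.7854 × 3 = 189.6 kips.
Design strength φR_n = 0.75 × 189.6 = 142 kips.

142 kips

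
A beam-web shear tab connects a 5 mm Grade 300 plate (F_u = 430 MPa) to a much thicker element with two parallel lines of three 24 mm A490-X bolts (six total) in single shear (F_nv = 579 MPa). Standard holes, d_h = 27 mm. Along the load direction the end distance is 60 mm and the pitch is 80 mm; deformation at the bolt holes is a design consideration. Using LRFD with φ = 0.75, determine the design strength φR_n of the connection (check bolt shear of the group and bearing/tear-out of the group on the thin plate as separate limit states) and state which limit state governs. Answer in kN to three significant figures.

551 kN (bearing governs)

Bolt shear: A_b = π·24²/4 = 452.4 mm²; R_n = 579 × 452.4 × 6 × 1 / 1000 = 1572 kN → 0.75 × 1572 = 1180 kN.
Bearing (1.2 l_c t F_u ≤ 2.4 d t F_u): upper limit = 2.4·24·5·430 / 1000 = 123.8 kN.
  Edge l_c = 60 − 27/2 = 46.5 → r_n = 120 kN; interior l_c = 80 − 27 = 53 → r_n = 123.8 kN.
  R_n,bearing = 2·120 + 4·123.8 = 735.3 kN → 0.75 × 735.3 = 551 kN.
Bearing governs: 551 kN.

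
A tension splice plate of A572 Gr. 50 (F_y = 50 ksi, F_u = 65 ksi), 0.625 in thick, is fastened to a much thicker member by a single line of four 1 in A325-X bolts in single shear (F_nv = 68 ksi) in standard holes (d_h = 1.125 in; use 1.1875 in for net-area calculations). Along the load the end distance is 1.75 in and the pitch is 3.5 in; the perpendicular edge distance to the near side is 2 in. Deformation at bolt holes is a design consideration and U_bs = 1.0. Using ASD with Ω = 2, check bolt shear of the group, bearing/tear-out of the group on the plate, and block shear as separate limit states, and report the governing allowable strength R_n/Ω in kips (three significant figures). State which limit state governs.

Bolt shear: A_b = π·1²/4 = 0.7854 in²; R_n = 68 × 0.7854 × 4 × 1 = 213.6 kips → 213.6 / 2 = 107 kips.
Bearing: edge l_c = 1.188, r_n = 57.89 kips; interior l_c = 2.375, r_n = 97.5 kips; R_n = 57.89 + 3·97.5 = 350.4 kips → 175 kips.
Block shear: A_gv = 7.656, A_nv = 5.059, A_nt = 0.8789 in²; R_n = min(0.6F_uA_nv, 0.6F_yA_gv) + U_bs·F_u·A_nt = 254.4 kips → 127 kips.
Bolt shear governs: 107 kips.

107 kips (bolt shear governs)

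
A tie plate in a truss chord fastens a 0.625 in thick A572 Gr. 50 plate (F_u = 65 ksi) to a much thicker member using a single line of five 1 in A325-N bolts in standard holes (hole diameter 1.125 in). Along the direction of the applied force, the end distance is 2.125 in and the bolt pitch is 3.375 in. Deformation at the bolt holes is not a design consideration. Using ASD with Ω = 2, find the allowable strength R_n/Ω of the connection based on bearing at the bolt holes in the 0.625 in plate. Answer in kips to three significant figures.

Per bolt r_n = 1.5 l_c t F_u ≤ 3.0 d t F_u; upper limit = 3.0 × 1 × 0.625 × 65 = 121.9 kips.
Edge bolt: l_c = 2.125 − 1.125/2 = 1.562 in → 1.5 × 1.562 × 0.625 × 65 = 95.21 → r_n = 95.21 kips.
Interior bolts: l_c = 3.375 − 1.125 = 2.25 in → 1.5 × 2.25 × 0.625 × 65 = 137.1 → r_n = 121.9 kips.
R_n = 1 × 95.21 + 4 × 121.9 = 582.7 kips.
Allowable strength R_n/Ω = 582.7 / 2 = 291 kips.

291 kips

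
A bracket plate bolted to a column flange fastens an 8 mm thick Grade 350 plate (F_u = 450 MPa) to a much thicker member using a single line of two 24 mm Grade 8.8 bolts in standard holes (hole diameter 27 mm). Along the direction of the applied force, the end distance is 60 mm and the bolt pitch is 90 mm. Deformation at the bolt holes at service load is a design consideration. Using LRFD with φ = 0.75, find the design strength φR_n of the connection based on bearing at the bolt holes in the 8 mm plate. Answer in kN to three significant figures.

306 kN

Per bolt r_n = 1.2 l_c t F_u ≤ 2.4 d t F_u; upper limit = 2.4 × 24 × 8 × 450 / 1000 = 207.4 kN.
Edge bolt: l_c = 60 − 27/2 = 46.5 mm → 1.2 × 46.5 × 8 × 450 / 1000 = 200.9 → r_n = 200.9 kN.
Interior bolts: l_c = 90 − 27 = 63 mm → 1.2 × 63 × 8 × 450 / 1000 = 272.2 → r_n = 207.4 kN.
R_n = 1 × 200.9 + 1 × 207.4 = 408.2 kN.
Design strength φR_n = 0.75 × 408.2 = 306 kN.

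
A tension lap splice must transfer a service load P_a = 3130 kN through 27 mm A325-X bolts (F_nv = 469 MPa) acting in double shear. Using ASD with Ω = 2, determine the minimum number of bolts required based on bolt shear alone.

12 bolts

A_b = π·27²/4 = 572.6 mm².
Per-bolt allowable strength R_n/Ω = 469 × 572.6 × 2 / 1000 / 2 = 268.5 kN.
n ≥ 3130 / 268.5 = 11.66 → use 12 bolts.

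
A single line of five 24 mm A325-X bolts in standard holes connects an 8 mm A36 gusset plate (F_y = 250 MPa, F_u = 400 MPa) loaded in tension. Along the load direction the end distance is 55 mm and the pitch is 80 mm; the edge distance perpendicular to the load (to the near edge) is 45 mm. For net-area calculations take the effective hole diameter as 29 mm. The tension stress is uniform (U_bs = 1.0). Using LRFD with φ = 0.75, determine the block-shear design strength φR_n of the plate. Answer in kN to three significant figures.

Shear plane L_v = 55 + 4·80 = 375 mm; A_gv = 375 × 8 = 3000 mm².
A_nv = (375 − 4.5·29) × 8 = 1956 mm².
A_nt = (45 − 0.5·29) × 8 = 244 mm².
0.6 F_u A_nv = 469.4 kN; 0.6 F_y A_gv = 450 kN → shear yielding governs the shear term.
R_n = 450 + 1.0 × 400 × 244 / 1000 = 547.6 kN.
Design strength φR_n = 0.75 × 547.6 = 411 kN.

411 kN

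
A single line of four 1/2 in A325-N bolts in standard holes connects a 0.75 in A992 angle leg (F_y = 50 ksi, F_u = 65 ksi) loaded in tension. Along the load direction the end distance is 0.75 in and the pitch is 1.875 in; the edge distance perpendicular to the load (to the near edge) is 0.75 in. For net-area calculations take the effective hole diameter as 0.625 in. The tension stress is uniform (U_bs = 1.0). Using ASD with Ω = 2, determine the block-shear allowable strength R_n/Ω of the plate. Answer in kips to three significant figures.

Shear plane L_v = 0.75 + 3·1.875 = 6.375 in; A_gv = 6.375 × 0.75 = 4.781 in².
A_nv = (6.375 − 3.5·0.625) × 0.75 = 3.141 in².
A_nt = (0.75 − 0.5·0.625) × 0.75 = 0.3281 in².
0.6 F_u A_nv = 122.5 kips; 0.6 F_y A_gv = 143.4 kips → shear rupture governs the shear term.
R_n = 122.5 + 1.0 × 65 × 0.3281 = 143.8 kips.
Allowable strength R_n/Ω = 143.8 / 2 = 71.9 kips.

71.9 kips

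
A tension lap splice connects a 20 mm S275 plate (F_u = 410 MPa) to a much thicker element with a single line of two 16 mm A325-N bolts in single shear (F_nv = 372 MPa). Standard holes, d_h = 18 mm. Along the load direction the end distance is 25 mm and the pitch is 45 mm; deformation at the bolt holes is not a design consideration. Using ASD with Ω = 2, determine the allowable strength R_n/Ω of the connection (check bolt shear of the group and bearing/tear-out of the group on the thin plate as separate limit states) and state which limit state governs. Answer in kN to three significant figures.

74.8 kN (bolt shear governs)

Bolt shear: A_b = π·16²/4 = 201.1 mm²; R_n = 372 × 201.1 × 2 × 1 / 1000 = 149.6 kN → 149.6 / 2 = 74.8 kN.
Bearing (1.5 l_c t F_u ≤ 3.0 d t F_u): upper limit = 3.0·16·20·410 / 1000 = 393.6 kN.
  Edge l_c = 25 − 18/2 = 16 → r_n = 196.8 kN; interior l_c = 45 − 18 = 27 → r_n = 332.1 kN.
  R_n,bearing = 1·196.8 + 1·332.1 = 528.9 kN → 528.9 / 2 = 264 kN.
Bolt shear governs: 74.8 kN.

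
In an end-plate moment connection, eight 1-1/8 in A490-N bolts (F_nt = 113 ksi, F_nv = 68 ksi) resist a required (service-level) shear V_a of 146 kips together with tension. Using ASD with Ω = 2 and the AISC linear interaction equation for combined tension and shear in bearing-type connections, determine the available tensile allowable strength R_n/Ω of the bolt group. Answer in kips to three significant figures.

A_b = π·1.125²/4 = 0.994 in²; f_rv = 146 / (8 × 0.994) = 18.36 ksi.
F'_nt = 1.3 F_nt − (Ω F_nt / F_nv) f_rv = 1.3·113 − (2·113/68)·18.36 = 85.88 ksi, capped at F_nt → F'_nt = 85.88 ksi.
R_n = F'_nt · A_b · n = 85.88 × 0.994 × 8 = 682.9 kips.
Allowable strength R_n/Ω = 682.9 / 2 = 341 kips.

341 kips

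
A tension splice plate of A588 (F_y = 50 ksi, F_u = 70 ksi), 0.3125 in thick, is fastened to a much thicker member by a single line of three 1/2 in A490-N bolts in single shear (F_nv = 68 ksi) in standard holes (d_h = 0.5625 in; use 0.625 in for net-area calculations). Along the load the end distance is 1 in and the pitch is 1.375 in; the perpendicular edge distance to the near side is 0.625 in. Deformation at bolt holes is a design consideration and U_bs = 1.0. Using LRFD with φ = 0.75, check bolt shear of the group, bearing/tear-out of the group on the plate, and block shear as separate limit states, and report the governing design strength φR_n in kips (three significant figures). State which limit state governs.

26.7 kips (block shear governs)

Bolt shear: A_b = π·0.5²/4 = 0.1963 in²; R_n = 68 × 0.1963 × 3 × 1 = 40.06 kips → 0.75 × 40.06 = 30 kips.
Bearing: edge l_c = 0.7188, r_n = 18.87 kips; interior l_c = 0.8125, r_n = 21.33 kips; R_n = 18.87 + 2·21.33 = 61.52 kips → 46.1 kips.
Block shear: A_gv = 1.172, A_nv = 0.6836, A_nt = 0.09766 in²; R_n = min(0.6F_uA_nv, 0.6F_yA_gv) + U_bs·F_u·A_nt = 35.55 kips → 26.7 kips.
Block shear governs: 26.7 kips.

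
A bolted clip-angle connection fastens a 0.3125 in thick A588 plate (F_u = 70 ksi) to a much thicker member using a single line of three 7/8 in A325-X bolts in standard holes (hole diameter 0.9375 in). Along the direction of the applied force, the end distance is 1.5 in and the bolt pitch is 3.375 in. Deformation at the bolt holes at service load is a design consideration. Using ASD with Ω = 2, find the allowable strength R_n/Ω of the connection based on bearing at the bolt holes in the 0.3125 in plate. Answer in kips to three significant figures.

Per bolt r_n = 1.2 l_c t F_u ≤ 2.4 d t F_u; upper limit = 2.4 × 0.875 × 0.3125 × 70 = 45.94 kips.
Edge bolt: l_c = 1.5 − 0.9375/2 = 1.031 in → 1.2 × 1.031 × 0.3125 × 70 = 27.07 → r_n = 27.07 kips.
Interior bolts: l_c = 3.375 − 0.9375 = 2.438 in → 1.2 × 2.438 × 0.3125 × 70 = 63.98 → r_n = 45.94 kips.
R_n = 1 × 27.07 + 2 × 45.94 = 118.9 kips.
Allowable strength R_n/Ω = 118.9 / 2 = 59.5 kips.

59.5 kips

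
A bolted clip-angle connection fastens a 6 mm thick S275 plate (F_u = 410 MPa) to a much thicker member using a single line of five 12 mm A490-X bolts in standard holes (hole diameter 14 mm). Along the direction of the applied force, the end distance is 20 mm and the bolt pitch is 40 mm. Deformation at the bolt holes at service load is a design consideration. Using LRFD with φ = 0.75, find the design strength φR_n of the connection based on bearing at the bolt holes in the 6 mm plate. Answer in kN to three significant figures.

241 kN

Per bolt r_n = 1.2 l_c t F_u ≤ 2.4 d t F_u; upper limit = 2.4 × 12 × 6 × 410 / 1000 = 70.85 kN.
Edge bolt: l_c = 20 − 14/2 = 13 mm → 1.2 × 13 × 6 × 410 / 1000 = 38.38 → r_n = 38.38 kN.
Interior bolts: l_c = 40 − 14 = 26 mm → 1.2 × 26 × 6 × 410 / 1000 = 76.75 → r_n = 70.85 kN.
R_n = 1 × 38.38 + 4 × 70.85 = 321.8 kN.
Design strength φR_n = 0.75 × 321.8 = 241 kN.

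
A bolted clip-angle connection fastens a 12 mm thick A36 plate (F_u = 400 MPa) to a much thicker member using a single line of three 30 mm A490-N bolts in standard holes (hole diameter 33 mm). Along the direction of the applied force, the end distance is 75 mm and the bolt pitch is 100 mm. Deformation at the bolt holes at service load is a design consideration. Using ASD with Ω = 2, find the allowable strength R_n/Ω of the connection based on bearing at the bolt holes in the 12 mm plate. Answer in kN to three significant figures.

Per bolt r_n = 1.2 l_c t F_u ≤ 2.4 d t F_u; upper limit = 2.4 × 30 × 12 × 400 / 1000 = 345.6 kN.
Edge bolt: l_c = 75 − 33/2 = 58.5 mm → 1.2 × 58.5 × 12 × 400 / 1000 = 337 → r_n = 337 kN.
Interior bolts: l_c = 100 − 33 = 67 mm → 1.2 × 67 × 12 × 400 / 1000 = 385.9 → r_n = 345.6 kN.
R_n = 1 × 337 + 2 × 345.6 = 1028 kN.
Allowable strength R_n/Ω = 1028 / 2 = 514 kN.

514 kN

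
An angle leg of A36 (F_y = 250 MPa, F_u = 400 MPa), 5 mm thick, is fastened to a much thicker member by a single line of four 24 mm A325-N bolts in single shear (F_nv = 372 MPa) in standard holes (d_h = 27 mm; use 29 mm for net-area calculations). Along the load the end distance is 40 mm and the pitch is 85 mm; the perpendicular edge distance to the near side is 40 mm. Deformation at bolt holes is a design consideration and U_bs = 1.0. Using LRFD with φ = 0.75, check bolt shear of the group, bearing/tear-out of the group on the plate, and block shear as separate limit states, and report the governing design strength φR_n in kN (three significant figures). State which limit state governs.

204 kN (block shear governs)

Bolt shear: A_b = π·24²/4 = 452.4 mm²; R_n = 372 × 452.4 × 4 × 1 / 1000 = 673.2 kN → 0.75 × 673.2 = 505 kN.
Bearing: edge l_c = 26.5, r_n = 63.6 kN; interior l_c = 58, r_n = 115.2 kN; R_n = 63.6 + 3·115.2 = 409.2 kN → 307 kN.
Block shear: A_gv = 1475, A_nv = 967.5, A_nt = 127.5 mm²; R_n = min(0.6F_uA_nv, 0.6F_yA_gv) + U_bs·F_u·A_nt = 272.2 kN → 204 kN.
Block shear governs: 204 kN.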